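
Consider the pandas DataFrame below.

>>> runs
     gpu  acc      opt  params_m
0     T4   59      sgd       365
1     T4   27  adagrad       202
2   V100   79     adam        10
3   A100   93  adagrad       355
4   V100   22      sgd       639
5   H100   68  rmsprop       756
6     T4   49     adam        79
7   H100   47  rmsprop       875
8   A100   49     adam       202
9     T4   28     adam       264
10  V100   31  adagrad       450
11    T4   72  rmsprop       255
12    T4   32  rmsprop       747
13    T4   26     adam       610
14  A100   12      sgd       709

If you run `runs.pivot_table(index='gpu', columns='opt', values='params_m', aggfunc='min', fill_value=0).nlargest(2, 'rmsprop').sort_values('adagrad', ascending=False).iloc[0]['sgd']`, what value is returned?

365

pivot: rows=gpu, cols=opt, min(params_m):
opt   adagrad  adam  rmsprop  sgd
gpu                              
A100      355   202        0  709
H100        0     0      756    0
T4        202    79      255  365
V100      450    10        0  639
take 2 rows with largest rmsprop:
opt   adagrad  adam  rmsprop  sgd
gpu                              
H100        0     0      756    0
T4        202    79      255  365
sort by adagrad descending:
opt   adagrad  adam  rmsprop  sgd
gpu                              
T4        202    79      255  365
H100        0     0      756    0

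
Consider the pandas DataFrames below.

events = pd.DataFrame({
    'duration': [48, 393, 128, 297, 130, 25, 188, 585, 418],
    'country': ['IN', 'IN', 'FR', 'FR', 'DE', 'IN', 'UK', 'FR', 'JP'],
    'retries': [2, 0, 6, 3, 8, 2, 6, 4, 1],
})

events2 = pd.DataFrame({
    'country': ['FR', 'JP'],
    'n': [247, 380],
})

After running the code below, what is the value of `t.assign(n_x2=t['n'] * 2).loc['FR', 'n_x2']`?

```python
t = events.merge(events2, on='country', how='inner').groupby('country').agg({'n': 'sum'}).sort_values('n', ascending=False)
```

1482

merge on 'country' (how='inner') → 4 rows:
   duration country  retries    n
0       128      FR        6  247
1       297      FR        3  247
2       585      FR        4  247
3       418      JP        1  380
group by country, sum of n:
           n
country     
FR       741
JP       380
sort by n descending:
           n
country     
FR       741
JP       380
add column n_x2 = t['n'] * 2:
           n  n_x2
country           
FR       741  1482
JP       380   760
value at row 'FR', column 'n_x2' → 1482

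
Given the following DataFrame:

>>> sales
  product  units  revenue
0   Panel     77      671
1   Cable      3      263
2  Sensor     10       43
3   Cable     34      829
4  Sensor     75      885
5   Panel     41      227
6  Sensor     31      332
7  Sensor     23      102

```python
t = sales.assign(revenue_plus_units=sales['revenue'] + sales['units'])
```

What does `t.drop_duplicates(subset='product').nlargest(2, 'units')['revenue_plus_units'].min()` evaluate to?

53

add column revenue_plus_units = sales['revenue'] + sales['units']:
  product  units  revenue  revenue_plus_units
0   Panel     77      671                 748
1   Cable      3      263                 266
2  Sensor     10       43                  53
3   Cable     34      829                 863
4  Sensor     75      885                 960
5   Panel     41      227                 268
6  Sensor     31      332                 363
7  Sensor     23      102                 125
drop duplicate product (keep=first):
  product  units  revenue  revenue_plus_units
0   Panel     77      671                 748
1   Cable      3      263                 266
2  Sensor     10       43                  53
take 2 rows with largest units:
  product  units  revenue  revenue_plus_units
0   Panel     77      671                 748
2  Sensor     10       43                  53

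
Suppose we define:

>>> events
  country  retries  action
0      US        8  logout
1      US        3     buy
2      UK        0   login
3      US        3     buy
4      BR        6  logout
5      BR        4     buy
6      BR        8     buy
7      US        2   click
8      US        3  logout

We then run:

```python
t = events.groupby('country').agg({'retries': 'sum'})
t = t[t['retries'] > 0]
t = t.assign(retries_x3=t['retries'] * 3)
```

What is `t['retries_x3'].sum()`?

111

group by country, sum of retries:
         retries
country         
BR            18
UK             0
US            19
filter rows where retries > 0:
         retries
country         
BR            18
US            19
add column retries_x3 = t['retries'] * 3:
         retries  retries_x3
country                     
BR            18          54
US            19          57
Reading off the sum of column 'retries_x3', we get 111.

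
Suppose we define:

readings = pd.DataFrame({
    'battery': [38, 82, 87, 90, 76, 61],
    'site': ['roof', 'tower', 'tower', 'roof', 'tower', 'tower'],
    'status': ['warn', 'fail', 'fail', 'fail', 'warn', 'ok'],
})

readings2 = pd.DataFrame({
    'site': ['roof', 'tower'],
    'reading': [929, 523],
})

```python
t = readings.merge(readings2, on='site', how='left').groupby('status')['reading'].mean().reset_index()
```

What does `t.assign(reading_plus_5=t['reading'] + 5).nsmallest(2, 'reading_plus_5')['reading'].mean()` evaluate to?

590.666666667

merge on 'site' (how='left') → 6 rows:
   battery   site status  reading
0       38   roof   warn      929
1       82  tower   fail      523
2       87  tower   fail      523
3       90   roof   fail      929
4       76  tower   warn      523
5       61  tower     ok      523
group by status, mean of reading:
status
fail    658.333333
ok      523.000000
warn    726.000000
Name: reading, dtype: float64
reset_index():
  status     reading
0   fail  658.333333
1     ok  523.000000
2   warn  726.000000
add column reading_plus_5 = t['reading'] + 5:
  status     reading  reading_plus_5
0   fail  658.333333      663.333333
1     ok  523.000000      528.000000
2   warn  726.000000      731.000000
take 2 rows with smallest reading_plus_5:
  status     reading  reading_plus_5
1     ok  523.000000      528.000000
0   fail  658.333333      663.333333
Reading off the mean of column 'reading', we get 590.666666667.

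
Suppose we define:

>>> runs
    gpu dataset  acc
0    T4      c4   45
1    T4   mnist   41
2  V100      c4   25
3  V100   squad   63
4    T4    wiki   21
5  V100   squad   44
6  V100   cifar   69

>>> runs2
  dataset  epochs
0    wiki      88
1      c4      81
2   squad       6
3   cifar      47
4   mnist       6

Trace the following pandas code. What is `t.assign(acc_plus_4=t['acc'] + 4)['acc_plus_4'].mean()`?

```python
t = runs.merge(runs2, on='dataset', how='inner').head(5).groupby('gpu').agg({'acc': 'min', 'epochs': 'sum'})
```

27.0

merge on 'dataset' (how='inner') → 7 rows:
    gpu dataset  acc  epochs
0    T4      c4   45      81
1    T4   mnist   41       6
2  V100      c4   25      81
3  V100   squad   63       6
4    T4    wiki   21      88
5  V100   squad   44       6
6  V100   cifar   69      47
take first 5 rows:
    gpu dataset  acc  epochs
0    T4      c4   45      81
1    T4   mnist   41       6
2  V100      c4   25      81
3  V100   squad   63       6
4    T4    wiki   21      88
group by gpu: min(acc), sum(epochs):
      acc  epochs
gpu              
T4     21     175
V100   25      87
add column acc_plus_4 = t['acc'] + 4:
      acc  epochs  acc_plus_4
gpu                          
T4     21     175          25
V100   25      87          29
Reading off the mean of column 'acc_plus_4', we get 27.0.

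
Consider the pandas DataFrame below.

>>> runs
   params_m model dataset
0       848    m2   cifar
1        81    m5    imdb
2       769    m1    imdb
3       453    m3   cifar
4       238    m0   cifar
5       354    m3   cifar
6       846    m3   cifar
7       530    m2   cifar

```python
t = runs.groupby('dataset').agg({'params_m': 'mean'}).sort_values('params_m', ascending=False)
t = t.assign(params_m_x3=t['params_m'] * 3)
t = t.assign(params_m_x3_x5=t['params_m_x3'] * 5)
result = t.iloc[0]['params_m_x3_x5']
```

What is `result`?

8172.5

group by dataset, mean of params_m:
           params_m
dataset            
cifar    544.833333
imdb     425.000000
sort by params_m descending:
           params_m
dataset            
cifar    544.833333
imdb     425.000000
add column params_m_x3 = t['params_m'] * 3:
           params_m  params_m_x3
dataset                         
cifar    544.833333       1634.5
imdb     425.000000       1275.0
add column params_m_x3_x5 = t['params_m_x3'] * 5:
           params_m  params_m_x3  params_m_x3_x5
dataset                                         
cifar    544.833333       1634.5          8172.5
imdb     425.000000       1275.0          6375.0
Then the value at position 0, column 'params_m_x3_x5': 8172.5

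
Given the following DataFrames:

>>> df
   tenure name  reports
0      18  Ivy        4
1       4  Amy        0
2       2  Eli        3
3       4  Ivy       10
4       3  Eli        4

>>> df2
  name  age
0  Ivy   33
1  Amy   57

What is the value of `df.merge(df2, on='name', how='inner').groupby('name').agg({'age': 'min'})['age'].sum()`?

merge on 'name' (how='inner') → 3 rows:
   tenure name  reports  age
0      18  Ivy        4   33
1       4  Amy        0   57
2       4  Ivy       10   33
group by name, min of age:
      age
name     
Amy    57
Ivy    33
Reading off the sum of column 'age', we get 90.

90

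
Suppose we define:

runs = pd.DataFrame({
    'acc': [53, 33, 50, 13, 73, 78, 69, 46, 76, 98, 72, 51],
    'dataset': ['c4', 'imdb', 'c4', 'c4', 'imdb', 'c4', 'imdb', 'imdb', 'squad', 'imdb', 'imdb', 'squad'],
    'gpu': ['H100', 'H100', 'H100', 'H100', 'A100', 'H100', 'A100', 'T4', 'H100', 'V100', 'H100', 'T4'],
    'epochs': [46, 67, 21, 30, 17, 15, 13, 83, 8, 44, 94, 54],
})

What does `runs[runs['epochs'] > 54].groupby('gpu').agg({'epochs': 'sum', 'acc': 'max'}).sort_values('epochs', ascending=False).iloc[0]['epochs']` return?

161

filter rows where epochs > 54:
    acc dataset   gpu  epochs
1    33    imdb  H100      67
7    46    imdb    T4      83
10   72    imdb  H100      94
group by gpu: sum(epochs), max(acc):
      epochs  acc
gpu              
H100     161   72
T4        83   46
sort by epochs descending:
      epochs  acc
gpu              
H100     161   72
T4        83   46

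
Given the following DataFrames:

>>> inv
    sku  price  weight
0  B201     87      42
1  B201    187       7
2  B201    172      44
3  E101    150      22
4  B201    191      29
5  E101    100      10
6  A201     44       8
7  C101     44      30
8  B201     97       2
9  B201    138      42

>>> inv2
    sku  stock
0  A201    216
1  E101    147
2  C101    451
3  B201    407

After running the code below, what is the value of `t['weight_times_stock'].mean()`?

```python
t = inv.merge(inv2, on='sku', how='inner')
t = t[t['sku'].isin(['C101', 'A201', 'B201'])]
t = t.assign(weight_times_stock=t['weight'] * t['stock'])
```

10352.5

merge on 'sku' (how='inner') → 10 rows:
    sku  price  weight  stock
0  B201     87      42    407
1  B201    187       7    407
2  B201    172      44    407
3  E101    150      22    147
4  B201    191      29    407
5  E101    100      10    147
6  A201     44       8    216
7  C101     44      30    451
8  B201     97       2    407
9  B201    138      42    407
filter rows where sku in ['C101', 'A201', 'B201']:
    sku  price  weight  stock
0  B201     87      42    407
1  B201    187       7    407
2  B201    172      44    407
4  B201    191      29    407
6  A201     44       8    216
7  C101     44      30    451
8  B201     97       2    407
9  B201    138      42    407
add column weight_times_stock = t['weight'] * t['stock']:
    sku  price  weight  stock  weight_times_stock
0  B201     87      42    407               17094
1  B201    187       7    407                2849
2  B201    172      44    407               17908
4  B201    191      29    407               11803
6  A201     44       8    216                1728
7  C101     44      30    451               13530
8  B201     97       2    407                 814
9  B201    138      42    407               17094
Reading off the mean of column 'weight_times_stock', we get 10352.5.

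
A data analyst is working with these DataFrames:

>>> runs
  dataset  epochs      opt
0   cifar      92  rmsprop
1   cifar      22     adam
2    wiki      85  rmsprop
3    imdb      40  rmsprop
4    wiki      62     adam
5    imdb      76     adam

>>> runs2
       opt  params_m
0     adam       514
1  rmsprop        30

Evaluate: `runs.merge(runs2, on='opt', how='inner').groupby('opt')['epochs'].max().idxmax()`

rmsprop

merge on 'opt' (how='inner') → 6 rows:
  dataset  epochs      opt  params_m
0   cifar      92  rmsprop        30
1   cifar      22     adam       514
2    wiki      85  rmsprop        30
3    imdb      40  rmsprop        30
4    wiki      62     adam       514
5    imdb      76     adam       514
group by opt, max of epochs:
opt
adam       76
rmsprop    92
Name: epochs, dtype: int64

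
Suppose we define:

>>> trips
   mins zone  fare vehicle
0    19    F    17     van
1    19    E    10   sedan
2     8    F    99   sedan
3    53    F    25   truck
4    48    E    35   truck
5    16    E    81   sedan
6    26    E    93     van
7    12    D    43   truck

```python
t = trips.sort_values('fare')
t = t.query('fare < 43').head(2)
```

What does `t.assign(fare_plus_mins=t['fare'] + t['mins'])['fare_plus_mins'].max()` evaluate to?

sort by fare:
   mins zone  fare vehicle
1    19    E    10   sedan
0    19    F    17     van
3    53    F    25   truck
4    48    E    35   truck
7    12    D    43   truck
5    16    E    81   sedan
6    26    E    93     van
2     8    F    99   sedan
filter rows where fare < 43:
   mins zone  fare vehicle
1    19    E    10   sedan
0    19    F    17     van
3    53    F    25   truck
4    48    E    35   truck
take first 2 rows:
   mins zone  fare vehicle
1    19    E    10   sedan
0    19    F    17     van
add column fare_plus_mins = t['fare'] + t['mins']:
   mins zone  fare vehicle  fare_plus_mins
1    19    E    10   sedan              29
0    19    F    17     van              36

36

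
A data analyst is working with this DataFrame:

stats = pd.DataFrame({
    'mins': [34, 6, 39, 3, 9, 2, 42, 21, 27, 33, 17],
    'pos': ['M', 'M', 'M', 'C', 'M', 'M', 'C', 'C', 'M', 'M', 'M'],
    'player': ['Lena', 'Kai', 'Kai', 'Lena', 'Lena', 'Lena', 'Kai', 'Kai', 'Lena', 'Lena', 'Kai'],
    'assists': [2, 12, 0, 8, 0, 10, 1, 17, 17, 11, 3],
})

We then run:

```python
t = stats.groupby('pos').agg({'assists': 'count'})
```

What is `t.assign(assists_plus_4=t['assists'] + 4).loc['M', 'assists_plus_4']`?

group by pos, count of assists:
     assists
pos         
C          3
M          8
add column assists_plus_4 = t['assists'] + 4:
     assists  assists_plus_4
pos                         
C          3               7
M          8              12
Taking the value at row 'M', column 'assists_plus_4' gives 12.

12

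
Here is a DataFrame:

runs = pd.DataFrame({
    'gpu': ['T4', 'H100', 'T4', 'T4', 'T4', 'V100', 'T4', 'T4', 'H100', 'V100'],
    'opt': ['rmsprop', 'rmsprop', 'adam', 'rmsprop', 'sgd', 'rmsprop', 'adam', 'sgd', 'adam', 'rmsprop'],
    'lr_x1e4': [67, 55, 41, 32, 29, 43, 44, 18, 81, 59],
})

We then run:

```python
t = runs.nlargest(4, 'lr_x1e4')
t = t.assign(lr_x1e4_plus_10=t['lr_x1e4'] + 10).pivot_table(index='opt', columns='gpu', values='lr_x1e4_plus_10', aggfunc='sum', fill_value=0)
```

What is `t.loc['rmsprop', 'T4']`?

77

take 4 rows with largest lr_x1e4:
    gpu      opt  lr_x1e4
8  H100     adam       81
0    T4  rmsprop       67
9  V100  rmsprop       59
1  H100  rmsprop       55
add column lr_x1e4_plus_10 = t['lr_x1e4'] + 10:
    gpu      opt  lr_x1e4  lr_x1e4_plus_10
8  H100     adam       81               91
0    T4  rmsprop       67               77
9  V100  rmsprop       59               69
1  H100  rmsprop       55               65
pivot: rows=opt, cols=gpu, sum(lr_x1e4_plus_10):
gpu      H100  T4  V100
opt                    
adam       91   0     0
rmsprop    65  77    69
Finally, value at row 'rmsprop', column 'T4' = 77.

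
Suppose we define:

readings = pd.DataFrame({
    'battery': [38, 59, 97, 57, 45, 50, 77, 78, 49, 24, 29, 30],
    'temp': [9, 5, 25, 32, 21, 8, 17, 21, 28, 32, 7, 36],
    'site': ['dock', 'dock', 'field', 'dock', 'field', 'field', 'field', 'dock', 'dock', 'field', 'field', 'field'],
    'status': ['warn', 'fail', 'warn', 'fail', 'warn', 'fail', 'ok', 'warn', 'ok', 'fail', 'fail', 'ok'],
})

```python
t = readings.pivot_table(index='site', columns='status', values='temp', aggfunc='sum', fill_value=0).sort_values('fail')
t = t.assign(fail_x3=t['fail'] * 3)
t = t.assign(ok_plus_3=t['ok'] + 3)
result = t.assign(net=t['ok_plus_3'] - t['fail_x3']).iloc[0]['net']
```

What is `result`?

pivot: rows=site, cols=status, sum(temp):
status  fail  ok  warn
site                  
dock      37  28    30
field     47  53    46
sort by fail:
status  fail  ok  warn
site                  
dock      37  28    30
field     47  53    46
add column fail_x3 = t['fail'] * 3:
status  fail  ok  warn  fail_x3
site                           
dock      37  28    30      111
field     47  53    46      141
add column ok_plus_3 = t['ok'] + 3:
status  fail  ok  warn  fail_x3  ok_plus_3
site                                      
dock      37  28    30      111         31
field     47  53    46      141         56
add column net = t['ok_plus_3'] - t['fail_x3']:
status  fail  ok  warn  fail_x3  ok_plus_3  net
site                                           
dock      37  28    30      111         31  -80
field     47  53    46      141         56  -85
Reading off the value at position 0, column 'net', we get -80.

-80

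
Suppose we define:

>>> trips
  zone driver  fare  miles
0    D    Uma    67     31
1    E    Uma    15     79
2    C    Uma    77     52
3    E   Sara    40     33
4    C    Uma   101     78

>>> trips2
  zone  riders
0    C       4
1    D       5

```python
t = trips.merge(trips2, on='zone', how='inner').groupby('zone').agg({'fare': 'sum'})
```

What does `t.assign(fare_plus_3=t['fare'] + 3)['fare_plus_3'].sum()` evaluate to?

251

merge on 'zone' (how='inner') → 3 rows:
  zone driver  fare  miles  riders
0    D    Uma    67     31       5
1    C    Uma    77     52       4
2    C    Uma   101     78       4
group by zone, sum of fare:
      fare
zone      
C      178
D       67
add column fare_plus_3 = t['fare'] + 3:
      fare  fare_plus_3
zone                   
C      178          181
D       67           70
So sum() = 251.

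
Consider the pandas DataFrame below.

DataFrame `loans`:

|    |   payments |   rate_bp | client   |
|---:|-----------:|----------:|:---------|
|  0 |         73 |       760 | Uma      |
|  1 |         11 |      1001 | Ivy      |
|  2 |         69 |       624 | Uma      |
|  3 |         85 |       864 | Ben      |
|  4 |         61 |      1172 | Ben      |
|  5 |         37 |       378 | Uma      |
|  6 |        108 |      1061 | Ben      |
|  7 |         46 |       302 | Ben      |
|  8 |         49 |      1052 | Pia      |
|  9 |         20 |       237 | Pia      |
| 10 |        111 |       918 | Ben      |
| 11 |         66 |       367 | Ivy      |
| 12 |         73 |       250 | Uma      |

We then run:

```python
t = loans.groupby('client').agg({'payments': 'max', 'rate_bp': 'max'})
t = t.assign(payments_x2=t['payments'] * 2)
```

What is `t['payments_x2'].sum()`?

598

group by client: max(payments), max(rate_bp):
        payments  rate_bp
client                   
Ben          111     1172
Ivy           66     1001
Pia           49     1052
Uma           73      760
add column payments_x2 = t['payments'] * 2:
        payments  rate_bp  payments_x2
client                                
Ben          111     1172          222
Ivy           66     1001          132
Pia           49     1052           98
Uma           73      760          146
Taking the sum of column 'payments_x2' gives 598.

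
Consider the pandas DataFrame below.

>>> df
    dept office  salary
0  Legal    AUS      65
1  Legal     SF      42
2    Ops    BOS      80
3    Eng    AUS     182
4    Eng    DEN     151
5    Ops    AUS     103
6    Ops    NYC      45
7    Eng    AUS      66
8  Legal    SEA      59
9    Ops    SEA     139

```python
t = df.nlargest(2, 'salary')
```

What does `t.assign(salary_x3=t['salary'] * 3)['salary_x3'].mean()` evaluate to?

499.5

take 2 rows with largest salary:
  dept office  salary
3  Eng    AUS     182
4  Eng    DEN     151
add column salary_x3 = t['salary'] * 3:
  dept office  salary  salary_x3
3  Eng    AUS     182        546
4  Eng    DEN     151        453
mean of column 'salary_x3' → 499.5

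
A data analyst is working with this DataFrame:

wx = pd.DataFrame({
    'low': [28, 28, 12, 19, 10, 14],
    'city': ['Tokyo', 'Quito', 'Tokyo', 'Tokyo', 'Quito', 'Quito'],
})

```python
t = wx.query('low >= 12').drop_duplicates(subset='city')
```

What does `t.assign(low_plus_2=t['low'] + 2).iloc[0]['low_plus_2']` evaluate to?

30

filter rows where low >= 12:
   low   city
0   28  Tokyo
1   28  Quito
2   12  Tokyo
3   19  Tokyo
5   14  Quito
drop duplicate city (keep=first):
   low   city
0   28  Tokyo
1   28  Quito
add column low_plus_2 = t['low'] + 2:
   low   city  low_plus_2
0   28  Tokyo          30
1   28  Quito          30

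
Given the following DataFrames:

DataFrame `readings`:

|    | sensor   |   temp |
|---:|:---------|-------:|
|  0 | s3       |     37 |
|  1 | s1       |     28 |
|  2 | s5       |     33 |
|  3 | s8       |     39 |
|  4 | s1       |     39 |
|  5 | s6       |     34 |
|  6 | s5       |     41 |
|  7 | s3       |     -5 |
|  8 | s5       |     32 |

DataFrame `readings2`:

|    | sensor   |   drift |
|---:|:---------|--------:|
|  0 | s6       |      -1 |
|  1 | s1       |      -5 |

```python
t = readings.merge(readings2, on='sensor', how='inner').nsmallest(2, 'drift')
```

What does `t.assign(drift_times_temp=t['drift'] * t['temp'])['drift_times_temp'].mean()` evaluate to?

-167.5

merge on 'sensor' (how='inner') → 3 rows:
  sensor  temp  drift
0     s1    28     -5
1     s1    39     -5
2     s6    34     -1
take 2 rows with smallest drift:
  sensor  temp  drift
0     s1    28     -5
1     s1    39     -5
add column drift_times_temp = t['drift'] * t['temp']:
  sensor  temp  drift  drift_times_temp
0     s1    28     -5              -140
1     s1    39     -5              -195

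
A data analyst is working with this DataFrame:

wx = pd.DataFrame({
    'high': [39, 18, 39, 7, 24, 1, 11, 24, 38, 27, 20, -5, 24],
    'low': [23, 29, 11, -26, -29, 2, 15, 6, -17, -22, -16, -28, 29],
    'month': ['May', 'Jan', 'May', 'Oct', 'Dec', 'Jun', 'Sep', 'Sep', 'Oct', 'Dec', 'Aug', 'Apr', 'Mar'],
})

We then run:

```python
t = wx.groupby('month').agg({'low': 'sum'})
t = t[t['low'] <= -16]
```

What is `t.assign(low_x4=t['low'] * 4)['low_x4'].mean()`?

-138.0

group by month, sum of low:
       low
month     
Apr    -28
Aug    -16
Dec    -51
Jan     29
Jun      2
Mar     29
May     34
Oct    -43
Sep     21
filter rows where low <= -16:
       low
month     
Apr    -28
Aug    -16
Dec    -51
Oct    -43
add column low_x4 = t['low'] * 4:
       low  low_x4
month             
Apr    -28    -112
Aug    -16     -64
Dec    -51    -204
Oct    -43    -172
Finally, mean of column 'low_x4' = -138.0.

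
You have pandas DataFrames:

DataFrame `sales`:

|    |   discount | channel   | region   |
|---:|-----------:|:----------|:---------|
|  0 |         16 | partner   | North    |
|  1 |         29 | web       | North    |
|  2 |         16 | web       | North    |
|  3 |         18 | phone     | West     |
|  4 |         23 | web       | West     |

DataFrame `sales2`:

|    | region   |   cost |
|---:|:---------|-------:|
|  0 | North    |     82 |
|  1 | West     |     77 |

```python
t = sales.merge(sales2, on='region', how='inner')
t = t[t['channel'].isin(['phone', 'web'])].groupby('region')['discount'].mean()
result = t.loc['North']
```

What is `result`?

22.5

merge on 'region' (how='inner') → 5 rows:
   discount  channel region  cost
0        16  partner  North    82
1        29      web  North    82
2        16      web  North    82
3        18    phone   West    77
4        23      web   West    77
filter rows where channel in ['phone', 'web']:
   discount channel region  cost
1        29     web  North    82
2        16     web  North    82
3        18   phone   West    77
4        23     web   West    77
group by region, mean of discount:
region
North    22.5
West     20.5
Name: discount, dtype: float64
Hence 22.5.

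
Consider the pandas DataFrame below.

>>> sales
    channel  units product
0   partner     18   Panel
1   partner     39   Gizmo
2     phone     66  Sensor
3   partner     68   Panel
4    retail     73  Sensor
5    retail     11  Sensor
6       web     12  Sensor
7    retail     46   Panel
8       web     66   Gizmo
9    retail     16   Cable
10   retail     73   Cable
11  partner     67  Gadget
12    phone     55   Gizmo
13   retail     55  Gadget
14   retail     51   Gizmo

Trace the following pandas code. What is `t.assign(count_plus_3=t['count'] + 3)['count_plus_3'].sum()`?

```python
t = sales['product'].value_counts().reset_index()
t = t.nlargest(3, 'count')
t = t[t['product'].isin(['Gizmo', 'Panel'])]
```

value_counts of product:
product
Gizmo     4
Sensor    4
Panel     3
Cable     2
Gadget    2
Name: count, dtype: int64
reset_index():
  product  count
0   Gizmo      4
1  Sensor      4
2   Panel      3
3   Cable      2
4  Gadget      2
take 3 rows with largest count:
  product  count
0   Gizmo      4
1  Sensor      4
2   Panel      3
filter rows where product in ['Gizmo', 'Panel']:
  product  count
0   Gizmo      4
2   Panel      3
add column count_plus_3 = t['count'] + 3:
  product  count  count_plus_3
0   Gizmo      4             7
2   Panel      3             6
Hence 13.

13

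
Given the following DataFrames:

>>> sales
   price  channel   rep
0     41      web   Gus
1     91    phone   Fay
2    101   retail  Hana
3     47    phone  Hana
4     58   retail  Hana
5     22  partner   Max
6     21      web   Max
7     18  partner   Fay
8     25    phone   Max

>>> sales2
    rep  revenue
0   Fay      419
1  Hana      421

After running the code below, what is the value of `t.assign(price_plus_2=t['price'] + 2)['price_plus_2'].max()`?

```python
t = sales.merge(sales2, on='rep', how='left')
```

103

merge on 'rep' (how='left') → 9 rows:
   price  channel   rep  revenue
0     41      web   Gus      NaN
1     91    phone   Fay    419.0
2    101   retail  Hana    421.0
3     47    phone  Hana    421.0
4     58   retail  Hana    421.0
5     22  partner   Max      NaN
6     21      web   Max      NaN
7     18  partner   Fay    419.0
8     25    phone   Max      NaN
add column price_plus_2 = t['price'] + 2:
   price  channel   rep  revenue  price_plus_2
0     41      web   Gus      NaN            43
1     91    phone   Fay    419.0            93
2    101   retail  Hana    421.0           103
3     47    phone  Hana    421.0            49
4     58   retail  Hana    421.0            60
5     22  partner   Max      NaN            24
6     21      web   Max      NaN            23
7     18  partner   Fay    419.0            20
8     25    phone   Max      NaN            27
Hence 103.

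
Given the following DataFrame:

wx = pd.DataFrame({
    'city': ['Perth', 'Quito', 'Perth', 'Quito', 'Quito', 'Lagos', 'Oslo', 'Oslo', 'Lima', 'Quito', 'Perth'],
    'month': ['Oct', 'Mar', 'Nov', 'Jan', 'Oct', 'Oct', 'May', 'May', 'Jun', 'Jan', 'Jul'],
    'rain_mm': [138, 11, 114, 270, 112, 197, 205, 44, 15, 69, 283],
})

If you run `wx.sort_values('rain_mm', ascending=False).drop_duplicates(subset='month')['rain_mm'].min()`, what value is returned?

11

sort by rain_mm descending:
     city month  rain_mm
10  Perth   Jul      283
3   Quito   Jan      270
6    Oslo   May      205
5   Lagos   Oct      197
0   Perth   Oct      138
2   Perth   Nov      114
4   Quito   Oct      112
9   Quito   Jan       69
7    Oslo   May       44
8    Lima   Jun       15
1   Quito   Mar       11
drop duplicate month (keep=first):
     city month  rain_mm
10  Perth   Jul      283
3   Quito   Jan      270
6    Oslo   May      205
5   Lagos   Oct      197
2   Perth   Nov      114
8    Lima   Jun       15
1   Quito   Mar       11
Hence 11.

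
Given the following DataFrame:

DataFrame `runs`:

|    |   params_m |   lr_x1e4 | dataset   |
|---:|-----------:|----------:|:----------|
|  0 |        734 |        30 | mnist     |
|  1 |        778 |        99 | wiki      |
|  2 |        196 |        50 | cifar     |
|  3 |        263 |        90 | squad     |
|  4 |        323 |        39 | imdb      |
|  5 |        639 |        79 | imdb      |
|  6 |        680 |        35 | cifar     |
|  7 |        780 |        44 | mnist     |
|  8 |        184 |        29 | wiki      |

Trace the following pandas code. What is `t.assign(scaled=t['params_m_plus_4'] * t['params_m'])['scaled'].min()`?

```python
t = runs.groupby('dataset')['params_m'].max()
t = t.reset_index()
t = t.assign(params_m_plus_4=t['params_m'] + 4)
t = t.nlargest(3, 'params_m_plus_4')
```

group by dataset, max of params_m:
dataset
cifar    680
imdb     639
mnist    780
squad    263
wiki     778
Name: params_m, dtype: int64
reset_index():
  dataset  params_m
0   cifar       680
1    imdb       639
2   mnist       780
3   squad       263
4    wiki       778
add column params_m_plus_4 = t['params_m'] + 4:
  dataset  params_m  params_m_plus_4
0   cifar       680              684
1    imdb       639              643
2   mnist       780              784
3   squad       263              267
4    wiki       778              782
take 3 rows with largest params_m_plus_4:
  dataset  params_m  params_m_plus_4
2   mnist       780              784
4    wiki       778              782
0   cifar       680              684
add column scaled = t['params_m_plus_4'] * t['params_m']:
  dataset  params_m  params_m_plus_4  scaled
2   mnist       780              784  611520
4    wiki       778              782  608396
0   cifar       680              684  465120
Taking the min of column 'scaled' gives 465120.

465120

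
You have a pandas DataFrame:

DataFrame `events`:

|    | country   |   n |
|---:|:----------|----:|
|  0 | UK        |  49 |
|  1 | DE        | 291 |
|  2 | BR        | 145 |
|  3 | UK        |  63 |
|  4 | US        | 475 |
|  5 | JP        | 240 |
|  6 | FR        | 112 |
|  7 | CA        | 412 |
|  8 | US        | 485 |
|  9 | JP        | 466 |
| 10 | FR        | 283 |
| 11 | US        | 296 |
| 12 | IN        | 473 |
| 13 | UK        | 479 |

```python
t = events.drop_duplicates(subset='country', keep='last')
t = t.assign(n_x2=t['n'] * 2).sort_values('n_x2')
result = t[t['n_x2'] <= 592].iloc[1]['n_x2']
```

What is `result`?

drop duplicate country (keep=last):
   country    n
1       DE  291
2       BR  145
7       CA  412
9       JP  466
10      FR  283
11      US  296
12      IN  473
13      UK  479
add column n_x2 = t['n'] * 2:
   country    n  n_x2
1       DE  291   582
2       BR  145   290
7       CA  412   824
9       JP  466   932
10      FR  283   566
11      US  296   592
12      IN  473   946
13      UK  479   958
sort by n_x2:
   country    n  n_x2
2       BR  145   290
10      FR  283   566
1       DE  291   582
11      US  296   592
7       CA  412   824
9       JP  466   932
12      IN  473   946
13      UK  479   958
filter rows where n_x2 <= 592:
   country    n  n_x2
2       BR  145   290
10      FR  283   566
1       DE  291   582
11      US  296   592

566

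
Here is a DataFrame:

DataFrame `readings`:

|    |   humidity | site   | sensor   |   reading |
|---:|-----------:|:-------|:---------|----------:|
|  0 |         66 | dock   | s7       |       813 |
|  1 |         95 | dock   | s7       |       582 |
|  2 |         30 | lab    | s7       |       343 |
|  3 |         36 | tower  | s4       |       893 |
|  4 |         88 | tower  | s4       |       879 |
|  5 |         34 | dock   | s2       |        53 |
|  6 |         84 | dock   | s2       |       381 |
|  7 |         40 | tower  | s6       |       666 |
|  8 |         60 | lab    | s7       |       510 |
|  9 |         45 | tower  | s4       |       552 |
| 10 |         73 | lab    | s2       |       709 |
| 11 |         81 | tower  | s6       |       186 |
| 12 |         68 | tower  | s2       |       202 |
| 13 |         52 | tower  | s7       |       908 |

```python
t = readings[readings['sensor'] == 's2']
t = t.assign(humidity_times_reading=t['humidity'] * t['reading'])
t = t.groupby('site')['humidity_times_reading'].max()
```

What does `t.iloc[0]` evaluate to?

32004

filter rows where sensor == 's2':
    humidity   site sensor  reading
5         34   dock     s2       53
6         84   dock     s2      381
10        73    lab     s2      709
12        68  tower     s2      202
add column humidity_times_reading = t['humidity'] * t['reading']:
    humidity   site sensor  reading  humidity_times_reading
5         34   dock     s2       53                    1802
6         84   dock     s2      381                   32004
10        73    lab     s2      709                   51757
12        68  tower     s2      202                   13736
group by site, max of humidity_times_reading:
site
dock     32004
lab      51757
tower    13736
Name: humidity_times_reading, dtype: int64
Taking the value at position 0 gives 32004.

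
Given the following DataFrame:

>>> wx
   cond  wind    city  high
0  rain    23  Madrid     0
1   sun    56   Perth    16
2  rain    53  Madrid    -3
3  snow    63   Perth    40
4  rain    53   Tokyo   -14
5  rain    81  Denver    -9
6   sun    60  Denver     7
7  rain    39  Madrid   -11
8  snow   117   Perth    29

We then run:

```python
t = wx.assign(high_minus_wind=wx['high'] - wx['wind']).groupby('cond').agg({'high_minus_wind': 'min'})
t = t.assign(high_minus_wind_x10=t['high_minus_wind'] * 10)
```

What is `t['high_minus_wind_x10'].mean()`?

-770.0

add column high_minus_wind = wx['high'] - wx['wind']:
   cond  wind    city  high  high_minus_wind
0  rain    23  Madrid     0              -23
1   sun    56   Perth    16              -40
2  rain    53  Madrid    -3              -56
3  snow    63   Perth    40              -23
4  rain    53   Tokyo   -14              -67
5  rain    81  Denver    -9              -90
6   sun    60  Denver     7              -53
7  rain    39  Madrid   -11              -50
8  snow   117   Perth    29              -88
group by cond, min of high_minus_wind:
      high_minus_wind
cond                 
rain              -90
snow              -88
sun               -53
add column high_minus_wind_x10 = t['high_minus_wind'] * 10:
      high_minus_wind  high_minus_wind_x10
cond                                      
rain              -90                 -900
snow              -88                 -880
sun               -53                 -530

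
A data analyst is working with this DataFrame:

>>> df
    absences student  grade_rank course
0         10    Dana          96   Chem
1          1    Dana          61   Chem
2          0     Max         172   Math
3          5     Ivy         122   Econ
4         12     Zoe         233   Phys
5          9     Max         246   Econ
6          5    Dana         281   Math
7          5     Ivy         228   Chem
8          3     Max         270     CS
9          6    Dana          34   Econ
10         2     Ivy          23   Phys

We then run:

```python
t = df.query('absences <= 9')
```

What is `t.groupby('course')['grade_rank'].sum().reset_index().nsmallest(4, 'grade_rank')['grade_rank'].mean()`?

246.0

filter rows where absences <= 9:
    absences student  grade_rank course
1          1    Dana          61   Chem
2          0     Max         172   Math
3          5     Ivy         122   Econ
5          9     Max         246   Econ
6          5    Dana         281   Math
7          5     Ivy         228   Chem
8          3     Max         270     CS
9          6    Dana          34   Econ
10         2     Ivy          23   Phys
group by course, sum of grade_rank:
course
CS      270
Chem    289
Econ    402
Math    453
Phys     23
Name: grade_rank, dtype: int64
reset_index():
  course  grade_rank
0     CS         270
1   Chem         289
2   Econ         402
3   Math         453
4   Phys          23
take 4 rows with smallest grade_rank:
  course  grade_rank
4   Phys          23
0     CS         270
1   Chem         289
2   Econ         402
Then the mean of column 'grade_rank': 246.0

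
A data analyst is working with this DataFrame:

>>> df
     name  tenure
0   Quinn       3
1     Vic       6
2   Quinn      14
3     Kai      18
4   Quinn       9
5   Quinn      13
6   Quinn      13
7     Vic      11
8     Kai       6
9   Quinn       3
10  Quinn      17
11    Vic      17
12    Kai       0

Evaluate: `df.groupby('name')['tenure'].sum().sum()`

130

group by name, sum of tenure:
name
Kai      24
Quinn    72
Vic      34
Name: tenure, dtype: int64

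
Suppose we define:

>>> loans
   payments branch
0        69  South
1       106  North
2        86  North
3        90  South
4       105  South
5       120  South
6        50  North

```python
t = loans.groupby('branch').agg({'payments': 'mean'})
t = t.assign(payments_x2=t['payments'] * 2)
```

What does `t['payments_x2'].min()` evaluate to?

group by branch, mean of payments:
         payments
branch           
North   80.666667
South   96.000000
add column payments_x2 = t['payments'] * 2:
         payments  payments_x2
branch                        
North   80.666667   161.333333
South   96.000000   192.000000

161.333333333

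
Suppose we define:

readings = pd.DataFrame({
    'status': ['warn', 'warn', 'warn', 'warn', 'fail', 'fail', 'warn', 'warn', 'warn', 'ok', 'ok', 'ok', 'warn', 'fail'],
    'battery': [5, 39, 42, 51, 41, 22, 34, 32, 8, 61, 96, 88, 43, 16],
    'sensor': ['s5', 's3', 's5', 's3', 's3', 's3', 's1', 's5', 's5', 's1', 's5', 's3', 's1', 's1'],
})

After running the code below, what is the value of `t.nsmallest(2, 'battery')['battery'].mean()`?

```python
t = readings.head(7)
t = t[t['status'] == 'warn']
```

19.5

take first 7 rows:
  status  battery sensor
0   warn        5     s5
1   warn       39     s3
2   warn       42     s5
3   warn       51     s3
4   fail       41     s3
5   fail       22     s3
6   warn       34     s1
filter rows where status == 'warn':
  status  battery sensor
0   warn        5     s5
1   warn       39     s3
2   warn       42     s5
3   warn       51     s3
6   warn       34     s1
take 2 rows with smallest battery:
  status  battery sensor
0   warn        5     s5
6   warn       34     s1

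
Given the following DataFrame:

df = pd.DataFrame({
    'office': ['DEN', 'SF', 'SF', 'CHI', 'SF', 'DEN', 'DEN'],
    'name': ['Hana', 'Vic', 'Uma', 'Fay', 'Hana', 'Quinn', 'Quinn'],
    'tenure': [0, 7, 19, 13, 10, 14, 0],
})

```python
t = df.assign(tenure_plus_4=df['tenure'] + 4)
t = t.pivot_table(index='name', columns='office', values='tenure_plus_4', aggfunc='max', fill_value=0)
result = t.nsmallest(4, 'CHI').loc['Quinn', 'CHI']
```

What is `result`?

add column tenure_plus_4 = df['tenure'] + 4:
  office   name  tenure  tenure_plus_4
0    DEN   Hana       0              4
1     SF    Vic       7             11
2     SF    Uma      19             23
3    CHI    Fay      13             17
4     SF   Hana      10             14
5    DEN  Quinn      14             18
6    DEN  Quinn       0              4
pivot: rows=name, cols=office, max(tenure_plus_4):
office  CHI  DEN  SF
name                
Fay      17    0   0
Hana      0    4  14
Quinn     0   18   0
Uma       0    0  23
Vic       0    0  11
take 4 rows with smallest CHI:
office  CHI  DEN  SF
name                
Hana      0    4  14
Quinn     0   18   0
Uma       0    0  23
Vic       0    0  11
Taking the value at row 'Quinn', column 'CHI' gives 0.

0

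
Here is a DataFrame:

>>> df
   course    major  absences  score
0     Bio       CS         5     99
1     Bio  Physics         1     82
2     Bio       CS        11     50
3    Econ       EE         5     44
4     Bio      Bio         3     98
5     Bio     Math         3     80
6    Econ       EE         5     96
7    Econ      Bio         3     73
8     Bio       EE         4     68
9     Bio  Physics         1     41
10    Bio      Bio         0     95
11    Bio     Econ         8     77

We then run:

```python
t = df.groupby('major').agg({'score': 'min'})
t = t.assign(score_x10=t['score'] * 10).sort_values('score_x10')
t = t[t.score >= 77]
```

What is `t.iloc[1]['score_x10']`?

group by major, min of score:
         score
major         
Bio         73
CS          50
EE          44
Econ        77
Math        80
Physics     41
add column score_x10 = t['score'] * 10:
         score  score_x10
major                    
Bio         73        730
CS          50        500
EE          44        440
Econ        77        770
Math        80        800
Physics     41        410
sort by score_x10:
         score  score_x10
major                    
Physics     41        410
EE          44        440
CS          50        500
Bio         73        730
Econ        77        770
Math        80        800
filter rows where score >= 77:
       score  score_x10
major                  
Econ      77        770
Math      80        800
Then the value at position 1, column 'score_x10': 800

800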